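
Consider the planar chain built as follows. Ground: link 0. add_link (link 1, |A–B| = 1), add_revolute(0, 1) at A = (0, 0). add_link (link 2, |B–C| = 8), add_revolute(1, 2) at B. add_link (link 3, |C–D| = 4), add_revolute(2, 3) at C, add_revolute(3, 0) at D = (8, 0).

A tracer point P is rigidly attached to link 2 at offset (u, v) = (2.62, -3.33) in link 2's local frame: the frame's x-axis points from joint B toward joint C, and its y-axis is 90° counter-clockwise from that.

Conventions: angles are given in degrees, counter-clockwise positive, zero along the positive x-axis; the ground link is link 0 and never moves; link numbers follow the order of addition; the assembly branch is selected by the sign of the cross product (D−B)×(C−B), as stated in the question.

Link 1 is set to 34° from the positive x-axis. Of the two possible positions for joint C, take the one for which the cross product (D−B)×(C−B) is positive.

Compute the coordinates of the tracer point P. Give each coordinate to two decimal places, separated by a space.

A=(0,0), D=(8.00,0)
B = A + 1.00·(cos34°, sin34°) = (0.8290, 0.5592)
|BD| = 7.1927
circle(B,8.00) ∩ circle(D,4.00): a=6.9331, h=3.9916
  candidates: C₊=(8.0514,3.9997) cross=28.710; C₋=(7.4308,-3.9593) cross=-28.710
  branch + wants cross > 0 → take C=(8.0514,3.9997) (cross=28.710)
ex = (C−B)/|BC| = (0.9028,0.4301); ey = (-0.4301,0.9028)
P = B + 2.62·ex + -3.33·ey = (4.6265,-1.3204)

4.63 -1.32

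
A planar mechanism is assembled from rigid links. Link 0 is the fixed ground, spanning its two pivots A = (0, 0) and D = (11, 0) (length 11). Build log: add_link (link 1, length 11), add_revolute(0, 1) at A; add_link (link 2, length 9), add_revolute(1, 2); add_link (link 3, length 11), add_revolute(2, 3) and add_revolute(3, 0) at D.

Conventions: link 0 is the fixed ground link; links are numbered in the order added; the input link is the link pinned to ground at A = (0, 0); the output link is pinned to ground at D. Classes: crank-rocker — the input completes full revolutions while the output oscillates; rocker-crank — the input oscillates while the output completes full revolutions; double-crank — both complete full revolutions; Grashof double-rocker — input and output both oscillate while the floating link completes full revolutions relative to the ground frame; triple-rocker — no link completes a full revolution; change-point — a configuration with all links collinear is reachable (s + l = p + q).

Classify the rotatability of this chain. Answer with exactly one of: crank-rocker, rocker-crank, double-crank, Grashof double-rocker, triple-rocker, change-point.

lengths: ground=11, input=11, coupler=9, output=11
sorted: s=9 (shortest), l=11 (longest), p+q=22
s + l = 20 vs p + q = 22
s + l < p + q (Grashof) with shortest = coupler link → Grashof double-rocker

Grashof double-rocker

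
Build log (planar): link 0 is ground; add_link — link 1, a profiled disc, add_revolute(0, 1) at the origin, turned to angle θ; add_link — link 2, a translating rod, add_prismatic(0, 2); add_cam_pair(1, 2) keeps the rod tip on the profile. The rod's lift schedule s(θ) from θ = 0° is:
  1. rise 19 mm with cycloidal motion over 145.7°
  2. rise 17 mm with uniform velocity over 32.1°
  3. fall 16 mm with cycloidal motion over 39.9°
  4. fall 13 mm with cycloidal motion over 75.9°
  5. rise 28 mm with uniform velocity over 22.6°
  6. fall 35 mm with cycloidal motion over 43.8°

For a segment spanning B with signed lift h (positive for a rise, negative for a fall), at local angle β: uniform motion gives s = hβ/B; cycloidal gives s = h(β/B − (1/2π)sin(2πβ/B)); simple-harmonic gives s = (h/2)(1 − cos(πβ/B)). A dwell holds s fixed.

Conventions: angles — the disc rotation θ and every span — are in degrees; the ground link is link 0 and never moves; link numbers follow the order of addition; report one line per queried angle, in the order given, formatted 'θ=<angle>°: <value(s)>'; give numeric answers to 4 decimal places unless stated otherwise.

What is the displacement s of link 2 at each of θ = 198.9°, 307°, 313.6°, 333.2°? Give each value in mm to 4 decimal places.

seg 1 [0°–145.7°] cycloidal, h=19: full span → s += 19 → s = 19.0000
seg 2 [145.7°–177.8°] uniform, h=17: full span → s += 17 → s = 36.0000
seg 3 [177.8°–217.7°] cycloidal, h=-16: θ=198.9° here. β=21.1, B=39.9. -16·(0.5288 − sin(2π·0.5288)/(2π)) = -8.9198 → s = 27.0802
seg 3 [177.8°–217.7°] cycloidal, h=-16: full span → s += -16 → s = 20.0000
seg 4 [217.7°–293.6°] cycloidal, h=-13: full span → s += -13 → s = 7.0000
seg 5 [293.6°–316.2°] uniform, h=28: θ=307° here. β=13.4, B=22.6. 28·13.4/22.6 = 16.6018 → s = 23.6018
seg 5 [293.6°–316.2°] uniform, h=28: θ=313.6° here. β=20, B=22.6. 28·20/22.6 = 24.7788 → s = 31.7788
seg 5 [293.6°–316.2°] uniform, h=28: full span → s += 28 → s = 35.0000
seg 6 [316.2°–360°] cycloidal, h=-35: θ=333.2° here. β=17, B=43.8. -35·(0.3881 − sin(2π·0.3881)/(2π)) = -9.9835 → s = 25.0165

θ=198.9°: 27.0802
θ=307°: 23.6018
θ=313.6°: 31.7788
θ=333.2°: 25.0165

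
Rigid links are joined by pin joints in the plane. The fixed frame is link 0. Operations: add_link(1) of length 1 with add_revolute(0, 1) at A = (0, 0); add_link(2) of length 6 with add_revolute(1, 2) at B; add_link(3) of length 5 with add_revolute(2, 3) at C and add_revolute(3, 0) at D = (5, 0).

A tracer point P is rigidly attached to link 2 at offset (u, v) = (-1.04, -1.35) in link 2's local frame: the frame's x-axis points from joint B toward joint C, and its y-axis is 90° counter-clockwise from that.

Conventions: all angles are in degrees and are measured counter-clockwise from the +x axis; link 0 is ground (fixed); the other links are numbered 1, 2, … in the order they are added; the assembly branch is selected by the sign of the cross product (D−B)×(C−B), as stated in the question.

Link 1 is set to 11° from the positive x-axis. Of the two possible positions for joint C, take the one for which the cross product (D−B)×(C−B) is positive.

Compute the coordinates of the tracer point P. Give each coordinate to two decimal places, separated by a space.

A=(0,0), D=(5.00,0)
B = A + 1.00·(cos11°, sin11°) = (0.9816, 0.1908)
|BD| = 4.0229
circle(B,6.00) ∩ circle(D,5.00): a=3.3786, h=4.9583
  candidates: C₊=(4.5916,4.9833) cross=19.947; C₋=(4.1213,-4.9222) cross=-19.947
  branch + wants cross > 0 → take C=(4.5916,4.9833) (cross=19.947)
ex = (C−B)/|BC| = (0.6017,0.7987); ey = (-0.7987,0.6017)
P = B + -1.04·ex + -1.35·ey = (1.4342,-1.4521)

1.43 -1.45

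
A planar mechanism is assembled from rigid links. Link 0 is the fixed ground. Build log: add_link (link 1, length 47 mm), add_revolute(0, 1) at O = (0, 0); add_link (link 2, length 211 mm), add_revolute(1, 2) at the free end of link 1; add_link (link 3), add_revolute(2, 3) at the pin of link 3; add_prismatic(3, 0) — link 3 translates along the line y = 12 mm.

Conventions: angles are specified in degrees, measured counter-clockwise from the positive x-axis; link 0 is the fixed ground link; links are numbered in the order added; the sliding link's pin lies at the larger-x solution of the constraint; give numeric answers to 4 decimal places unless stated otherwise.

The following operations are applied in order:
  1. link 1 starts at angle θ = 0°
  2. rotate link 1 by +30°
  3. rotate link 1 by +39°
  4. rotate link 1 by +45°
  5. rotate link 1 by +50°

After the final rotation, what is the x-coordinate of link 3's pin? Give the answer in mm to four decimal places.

geometry: r = 47 mm, L = 211 mm, e = 12 mm; θ starts at 0°
rotate link 1 by +30°: θ ← 0° +30° = 30°
rotate link 1 by +39°: θ ← 30° +39° = 69°
rotate link 1 by +45°: θ ← 69° +45° = 114°
rotate link 1 by +50°: θ ← 114° +50° = 164°
crank pin P = (r cos θ, r sin θ) = (-45.179300, 12.954956)
h = r sin θ − e = 12.954956 − 12 = 0.954956
x = r cos θ + √(L² − h²) = -45.179300 + 210.997839 = 165.818539

165.8185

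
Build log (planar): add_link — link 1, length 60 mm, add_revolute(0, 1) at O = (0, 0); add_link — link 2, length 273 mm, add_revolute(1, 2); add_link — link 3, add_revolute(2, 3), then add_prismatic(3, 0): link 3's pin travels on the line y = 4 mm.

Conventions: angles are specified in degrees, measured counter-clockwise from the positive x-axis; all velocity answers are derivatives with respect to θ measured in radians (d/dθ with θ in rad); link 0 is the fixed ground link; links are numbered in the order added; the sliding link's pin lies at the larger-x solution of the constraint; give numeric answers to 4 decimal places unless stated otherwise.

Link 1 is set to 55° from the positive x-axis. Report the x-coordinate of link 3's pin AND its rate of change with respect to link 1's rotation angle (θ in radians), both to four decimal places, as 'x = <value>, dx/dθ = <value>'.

geometry: r = 60 mm, L = 273 mm, e = 4 mm
crank pin P = (r cos θ, r sin θ) = (34.414586, 49.149123)
h = r sin θ − e = 49.149123 − 4 = 45.149123
x = r cos θ + √(L² − h²) = 34.414586 + 269.240704 = 303.655290
dx/dθ = −r sin θ − h·r cos θ/√(L² − h²) (θ in radians; h = 45.149123) = -54.920124

x = 303.6553, dx/dθ = -54.9201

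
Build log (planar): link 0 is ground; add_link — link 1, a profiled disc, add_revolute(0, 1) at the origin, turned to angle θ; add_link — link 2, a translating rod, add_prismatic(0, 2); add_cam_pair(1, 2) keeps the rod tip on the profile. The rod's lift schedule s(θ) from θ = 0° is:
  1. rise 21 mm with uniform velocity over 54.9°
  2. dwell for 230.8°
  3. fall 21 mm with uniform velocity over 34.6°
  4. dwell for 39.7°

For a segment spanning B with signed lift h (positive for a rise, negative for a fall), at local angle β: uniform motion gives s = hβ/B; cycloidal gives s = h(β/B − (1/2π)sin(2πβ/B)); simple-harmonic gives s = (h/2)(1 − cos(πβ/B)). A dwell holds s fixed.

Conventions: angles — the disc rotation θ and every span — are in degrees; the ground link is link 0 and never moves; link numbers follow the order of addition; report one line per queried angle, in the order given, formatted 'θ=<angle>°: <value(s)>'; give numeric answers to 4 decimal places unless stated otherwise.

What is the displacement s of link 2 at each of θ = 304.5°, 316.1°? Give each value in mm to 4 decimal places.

seg 1 [0°–54.9°] uniform, h=21: full span → s += 21 → s = 21.0000
seg 2 [54.9°–285.7°] dwell: s stays 21.0000
seg 3 [285.7°–320.3°] uniform, h=-21: θ=304.5° here. β=18.8, B=34.6. -21·18.8/34.6 = -11.4104 → s = 9.5896
seg 3 [285.7°–320.3°] uniform, h=-21: θ=316.1° here. β=30.4, B=34.6. -21·30.4/34.6 = -18.4509 → s = 2.5491

θ=304.5°: 9.5896
θ=316.1°: 2.5491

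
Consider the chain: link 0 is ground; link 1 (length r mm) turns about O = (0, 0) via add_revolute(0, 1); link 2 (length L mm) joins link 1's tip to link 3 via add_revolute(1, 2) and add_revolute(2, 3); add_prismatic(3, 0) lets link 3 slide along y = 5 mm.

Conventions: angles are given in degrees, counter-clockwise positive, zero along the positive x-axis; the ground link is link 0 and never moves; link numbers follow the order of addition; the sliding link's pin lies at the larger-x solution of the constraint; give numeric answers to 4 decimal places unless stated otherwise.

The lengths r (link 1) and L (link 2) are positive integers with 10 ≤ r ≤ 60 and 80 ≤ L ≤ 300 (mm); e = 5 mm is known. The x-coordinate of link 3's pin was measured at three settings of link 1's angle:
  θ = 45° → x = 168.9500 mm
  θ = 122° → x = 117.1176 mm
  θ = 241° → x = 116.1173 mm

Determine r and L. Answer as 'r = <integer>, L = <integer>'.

constraint per measurement: (x − r cos θ)² + (r sin θ − e)² = L²
subtracting the θ₁ and θ₂ equations cancels the r² and L² terms:
r = (x₁² − x₂²) / (2[(x₁cos θ₁ + e sin θ₁) − (x₂cos θ₂ + e sin θ₂)]) = 41.0000 → r = 41
L² = (x₁ − r cos θ₁)² + (r sin θ₁ − e)² = 20164.0021 → L = 142.0000 → L = 142
check at θ₃=241°: x = 116.1173 (printed 116.1173) ✓

r = 41, L = 142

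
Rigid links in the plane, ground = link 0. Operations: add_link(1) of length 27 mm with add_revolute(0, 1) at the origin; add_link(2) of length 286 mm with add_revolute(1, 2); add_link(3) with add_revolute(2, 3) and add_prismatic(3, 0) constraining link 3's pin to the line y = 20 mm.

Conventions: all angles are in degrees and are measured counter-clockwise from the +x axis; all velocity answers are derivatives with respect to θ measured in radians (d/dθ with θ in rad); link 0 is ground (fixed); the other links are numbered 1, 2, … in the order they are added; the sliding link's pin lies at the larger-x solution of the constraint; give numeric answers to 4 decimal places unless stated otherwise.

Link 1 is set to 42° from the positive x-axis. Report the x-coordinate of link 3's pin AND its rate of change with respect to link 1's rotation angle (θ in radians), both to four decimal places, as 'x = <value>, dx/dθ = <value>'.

geometry: r = 27 mm, L = 286 mm, e = 20 mm
crank pin P = (r cos θ, r sin θ) = (20.064910, 18.066526)
h = r sin θ − e = 18.066526 − 20 = -1.933474
x = r cos θ + √(L² − h²) = 20.064910 + 285.993464 = 306.058375
dx/dθ = −r sin θ − h·r cos θ/√(L² − h²) (θ in radians; h = -1.933474) = -17.930877

x = 306.0584, dx/dθ = -17.9309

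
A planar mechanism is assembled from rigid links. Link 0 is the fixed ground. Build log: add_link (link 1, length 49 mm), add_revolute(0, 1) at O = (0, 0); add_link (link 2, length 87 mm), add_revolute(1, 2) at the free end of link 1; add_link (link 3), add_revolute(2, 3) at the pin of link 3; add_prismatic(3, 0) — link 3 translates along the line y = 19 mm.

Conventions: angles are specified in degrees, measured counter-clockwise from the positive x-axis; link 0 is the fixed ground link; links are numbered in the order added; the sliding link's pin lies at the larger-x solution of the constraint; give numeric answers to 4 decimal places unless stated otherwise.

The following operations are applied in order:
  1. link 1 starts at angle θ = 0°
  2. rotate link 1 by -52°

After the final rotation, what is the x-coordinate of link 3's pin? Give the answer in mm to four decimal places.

geometry: r = 49 mm, L = 87 mm, e = 19 mm; θ starts at 0°
rotate link 1 by -52°: θ ← 0° -52° = -52°
crank pin P = (r cos θ, r sin θ) = (30.167412, -38.612527)
h = r sin θ − e = -38.612527 − 19 = -57.612527
x = r cos θ + √(L² − h²) = 30.167412 + 65.190465 = 95.357877

95.3579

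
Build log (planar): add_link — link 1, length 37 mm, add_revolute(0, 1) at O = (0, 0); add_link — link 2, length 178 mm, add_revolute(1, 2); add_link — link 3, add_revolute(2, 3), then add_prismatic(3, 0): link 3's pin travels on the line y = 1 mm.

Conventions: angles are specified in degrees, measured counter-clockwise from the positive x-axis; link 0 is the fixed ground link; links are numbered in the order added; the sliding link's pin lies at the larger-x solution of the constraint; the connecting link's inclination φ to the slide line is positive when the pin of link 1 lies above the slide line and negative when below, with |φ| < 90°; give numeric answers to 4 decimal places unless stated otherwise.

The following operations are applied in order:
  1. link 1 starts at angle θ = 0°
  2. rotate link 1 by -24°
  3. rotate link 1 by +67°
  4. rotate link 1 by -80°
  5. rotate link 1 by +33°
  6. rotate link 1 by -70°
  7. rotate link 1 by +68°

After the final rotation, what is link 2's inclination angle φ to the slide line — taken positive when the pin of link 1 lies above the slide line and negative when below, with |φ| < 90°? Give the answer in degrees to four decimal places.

geometry: r = 37 mm, L = 178 mm, e = 1 mm; θ starts at 0°
rotate link 1 by -24°: θ ← 0° -24° = -24°
rotate link 1 by +67°: θ ← -24° +67° = 43°
rotate link 1 by -80°: θ ← 43° -80° = -37°
rotate link 1 by +33°: θ ← -37° +33° = -4°
rotate link 1 by -70°: θ ← -4° -70° = -74°
rotate link 1 by +68°: θ ← -74° +68° = -6°
h = r sin θ − e = -3.867553 − 1 = -4.867553
sin φ = h / L = -4.867553 / 178 = -0.02734580
φ = arcsin(-0.02734580) = -1.566995°

-1.5670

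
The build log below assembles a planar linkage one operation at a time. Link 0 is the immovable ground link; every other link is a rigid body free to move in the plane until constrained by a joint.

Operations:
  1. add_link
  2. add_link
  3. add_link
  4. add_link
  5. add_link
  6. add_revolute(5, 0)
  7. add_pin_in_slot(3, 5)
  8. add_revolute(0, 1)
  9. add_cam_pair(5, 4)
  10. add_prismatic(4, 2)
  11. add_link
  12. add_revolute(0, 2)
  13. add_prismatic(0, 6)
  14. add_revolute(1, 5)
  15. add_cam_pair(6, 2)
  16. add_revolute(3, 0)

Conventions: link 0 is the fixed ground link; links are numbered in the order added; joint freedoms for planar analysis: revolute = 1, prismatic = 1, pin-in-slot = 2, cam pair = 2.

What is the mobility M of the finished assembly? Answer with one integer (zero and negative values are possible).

link 0 = ground. State L|J1|J2 = 1|0|0
+link1  2|0|0
+link2  3|0|0
+link3  4|0|0
+link4  5|0|0
+link5  6|0|0
R(5,0) f=1→J1  6|1|0
PS(3,5) f=2→J2  6|1|1
R(0,1) f=1→J1  6|2|1
C(5,4) f=2→J2  6|2|2
P(4,2) f=1→J1  6|3|2
+link6  7|3|2
R(0,2) f=1→J1  7|4|2
P(0,6) f=1→J1  7|5|2
R(1,5) f=1→J1  7|6|2
C(6,2) f=2→J2  7|6|3
R(3,0) f=1→J1  7|7|3
M = 3(7−1)−2·7−3 = 18−14−3 = 1

M = 1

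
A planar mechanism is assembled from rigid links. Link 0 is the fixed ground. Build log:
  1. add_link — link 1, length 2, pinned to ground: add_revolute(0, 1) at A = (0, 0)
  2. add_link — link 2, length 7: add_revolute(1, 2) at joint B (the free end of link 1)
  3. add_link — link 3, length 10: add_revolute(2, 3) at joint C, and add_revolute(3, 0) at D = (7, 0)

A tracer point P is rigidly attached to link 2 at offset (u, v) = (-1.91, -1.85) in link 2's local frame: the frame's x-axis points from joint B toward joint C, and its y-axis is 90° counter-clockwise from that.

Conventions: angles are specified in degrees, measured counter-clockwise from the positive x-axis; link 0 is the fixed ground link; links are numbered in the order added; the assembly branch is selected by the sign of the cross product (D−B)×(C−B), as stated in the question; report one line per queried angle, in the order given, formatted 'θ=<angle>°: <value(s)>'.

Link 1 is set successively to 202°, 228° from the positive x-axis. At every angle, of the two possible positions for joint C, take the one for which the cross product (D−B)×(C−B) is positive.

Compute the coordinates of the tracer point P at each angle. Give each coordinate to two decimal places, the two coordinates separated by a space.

A=(0,0), D=(7.00,0)
θ=202°: B = A + 2.00·(cos202°, sin202°) = (-1.8544, -0.7492)
θ=202°: |BD| = 8.8860
θ=202°: circle(B,7.00) ∩ circle(D,10.00): a=1.5733, h=6.8209
θ=202°:   candidates: C₊=(-0.8617,6.1801) cross=60.611; C₋=(0.2885,-7.4132) cross=-60.611
θ=202°:   branch + wants cross > 0 → take C=(-0.8617,6.1801) (cross=60.611)
θ=202°: ex = (C−B)/|BC| = (0.1418,0.9899); ey = (-0.9899,0.1418)
θ=202°: P = B + -1.91·ex + -1.85·ey = (-0.2939,-2.9022)
θ=228°: B = A + 2.00·(cos228°, sin228°) = (-1.3383, -1.4863)
θ=228°: |BD| = 8.4697
θ=228°: circle(B,7.00) ∩ circle(D,10.00): a=1.2241, h=6.8921
θ=228°:   candidates: C₊=(-1.3426,5.5137) cross=58.374; C₋=(1.0763,-8.0567) cross=-58.374
θ=228°:   branch + wants cross > 0 → take C=(-1.3426,5.5137) (cross=58.374)
θ=228°: ex = (C−B)/|BC| = (-0.0006,1.0000); ey = (-1.0000,-0.0006)
θ=228°: P = B + -1.91·ex + -1.85·ey = (0.5129,-3.3951)

θ=202°: -0.29 -2.90
θ=228°: 0.51 -3.40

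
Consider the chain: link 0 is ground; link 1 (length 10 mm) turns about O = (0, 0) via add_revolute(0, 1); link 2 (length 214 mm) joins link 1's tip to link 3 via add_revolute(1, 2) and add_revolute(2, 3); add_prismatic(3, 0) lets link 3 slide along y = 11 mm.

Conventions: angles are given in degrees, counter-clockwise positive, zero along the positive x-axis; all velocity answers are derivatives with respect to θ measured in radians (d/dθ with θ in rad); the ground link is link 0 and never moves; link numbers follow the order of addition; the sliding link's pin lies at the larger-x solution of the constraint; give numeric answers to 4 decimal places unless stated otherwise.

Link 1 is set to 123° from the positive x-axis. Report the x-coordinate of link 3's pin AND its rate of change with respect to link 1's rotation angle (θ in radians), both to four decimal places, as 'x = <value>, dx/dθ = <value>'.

geometry: r = 10 mm, L = 214 mm, e = 11 mm
crank pin P = (r cos θ, r sin θ) = (-5.446390, 8.386706)
h = r sin θ − e = 8.386706 − 11 = -2.613294
x = r cos θ + √(L² − h²) = -5.446390 + 213.984043 = 208.537653
dx/dθ = −r sin θ − h·r cos θ/√(L² − h²) (θ in radians; h = -2.613294) = -8.453220

x = 208.5377, dx/dθ = -8.4532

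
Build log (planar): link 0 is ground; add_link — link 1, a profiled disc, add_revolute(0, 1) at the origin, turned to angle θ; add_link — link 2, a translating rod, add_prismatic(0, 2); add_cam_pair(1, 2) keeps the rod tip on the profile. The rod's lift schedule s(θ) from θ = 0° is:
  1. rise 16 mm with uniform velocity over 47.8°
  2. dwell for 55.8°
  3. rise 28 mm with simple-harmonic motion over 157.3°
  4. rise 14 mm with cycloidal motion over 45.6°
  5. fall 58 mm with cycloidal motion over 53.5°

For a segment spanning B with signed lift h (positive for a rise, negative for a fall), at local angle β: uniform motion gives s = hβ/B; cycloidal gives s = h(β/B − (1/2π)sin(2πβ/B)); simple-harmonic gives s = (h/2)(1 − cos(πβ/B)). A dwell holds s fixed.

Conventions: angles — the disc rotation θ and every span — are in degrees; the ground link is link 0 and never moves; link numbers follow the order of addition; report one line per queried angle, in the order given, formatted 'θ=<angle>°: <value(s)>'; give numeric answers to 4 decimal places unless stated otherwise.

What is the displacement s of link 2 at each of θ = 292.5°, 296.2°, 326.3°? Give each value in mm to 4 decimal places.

seg 1 [0°–47.8°] uniform, h=16: full span → s += 16 → s = 16.0000
seg 2 [47.8°–103.6°] dwell: s stays 16.0000
seg 3 [103.6°–260.9°] simple-harmonic, h=28: full span → s += 28 → s = 44.0000
seg 4 [260.9°–306.5°] cycloidal, h=14: θ=292.5° here. β=31.6, B=45.6. 14·(0.6930 − sin(2π·0.6930)/(2π)) = 11.7885 → s = 55.7885
seg 4 [260.9°–306.5°] cycloidal, h=14: θ=296.2° here. β=35.3, B=45.6. 14·(0.7741 − sin(2π·0.7741)/(2π)) = 13.0403 → s = 57.0403
seg 4 [260.9°–306.5°] cycloidal, h=14: full span → s += 14 → s = 58.0000
seg 5 [306.5°–360°] cycloidal, h=-58: θ=326.3° here. β=19.8, B=53.5. -58·(0.3701 − sin(2π·0.3701)/(2π)) = -14.7400 → s = 43.2600

θ=292.5°: 55.7885
θ=296.2°: 57.0403
θ=326.3°: 43.2600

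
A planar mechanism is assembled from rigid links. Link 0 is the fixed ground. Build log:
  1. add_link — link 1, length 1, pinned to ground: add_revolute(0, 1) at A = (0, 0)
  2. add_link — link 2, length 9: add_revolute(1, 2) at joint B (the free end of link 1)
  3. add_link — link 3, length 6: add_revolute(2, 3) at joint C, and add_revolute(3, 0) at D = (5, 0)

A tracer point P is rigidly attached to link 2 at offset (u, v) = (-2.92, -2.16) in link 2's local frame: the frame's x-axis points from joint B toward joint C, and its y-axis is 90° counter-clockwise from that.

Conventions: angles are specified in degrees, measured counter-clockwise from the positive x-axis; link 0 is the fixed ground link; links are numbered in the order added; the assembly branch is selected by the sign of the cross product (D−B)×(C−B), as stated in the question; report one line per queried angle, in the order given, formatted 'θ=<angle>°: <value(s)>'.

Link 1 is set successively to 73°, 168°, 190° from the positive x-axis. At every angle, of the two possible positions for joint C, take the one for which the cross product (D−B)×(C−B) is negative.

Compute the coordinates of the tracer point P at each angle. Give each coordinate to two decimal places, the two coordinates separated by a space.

A=(0,0), D=(5.00,0)
θ=73°: B = A + 1.00·(cos73°, sin73°) = (0.2924, 0.9563)
θ=73°: |BD| = 4.8038
θ=73°: circle(B,9.00) ∩ circle(D,6.00): a=7.0857, h=5.5491
θ=73°:   candidates: C₊=(8.3409,4.9838) cross=26.657; C₋=(6.1316,-5.8923) cross=-26.657
θ=73°:   branch - wants cross < 0 → take C=(6.1316,-5.8923) (cross=-26.657)
θ=73°: ex = (C−B)/|BC| = (0.6488,-0.7610); ey = (0.7610,0.6488)
θ=73°: P = B + -2.92·ex + -2.16·ey = (-3.2458,1.7769)
θ=168°: B = A + 1.00·(cos168°, sin168°) = (-0.9781, 0.2079)
θ=168°: |BD| = 5.9818
θ=168°: circle(B,9.00) ∩ circle(D,6.00): a=6.7523, h=5.9503
θ=168°:   candidates: C₊=(5.9769,5.9199) cross=35.593; C₋=(5.5633,-5.9735) cross=-35.593
θ=168°:   branch - wants cross < 0 → take C=(5.5633,-5.9735) (cross=-35.593)
θ=168°: ex = (C−B)/|BC| = (0.7268,-0.6868); ey = (0.6868,0.7268)
θ=168°: P = B + -2.92·ex + -2.16·ey = (-4.5840,0.6435)
θ=190°: B = A + 1.00·(cos190°, sin190°) = (-0.9848, -0.1736)
θ=190°: |BD| = 5.9873
θ=190°: circle(B,9.00) ∩ circle(D,6.00): a=6.7516, h=5.9511
θ=190°:   candidates: C₊=(5.5914,5.9708) cross=35.631; C₋=(5.9366,-5.9265) cross=-35.631
θ=190°:   branch - wants cross < 0 → take C=(5.9366,-5.9265) (cross=-35.631)
θ=190°: ex = (C−B)/|BC| = (0.7690,-0.6392); ey = (0.6392,0.7690)
θ=190°: P = B + -2.92·ex + -2.16·ey = (-4.6111,0.0317)

θ=73°: -3.25 1.78
θ=168°: -4.58 0.64
θ=190°: -4.61 0.03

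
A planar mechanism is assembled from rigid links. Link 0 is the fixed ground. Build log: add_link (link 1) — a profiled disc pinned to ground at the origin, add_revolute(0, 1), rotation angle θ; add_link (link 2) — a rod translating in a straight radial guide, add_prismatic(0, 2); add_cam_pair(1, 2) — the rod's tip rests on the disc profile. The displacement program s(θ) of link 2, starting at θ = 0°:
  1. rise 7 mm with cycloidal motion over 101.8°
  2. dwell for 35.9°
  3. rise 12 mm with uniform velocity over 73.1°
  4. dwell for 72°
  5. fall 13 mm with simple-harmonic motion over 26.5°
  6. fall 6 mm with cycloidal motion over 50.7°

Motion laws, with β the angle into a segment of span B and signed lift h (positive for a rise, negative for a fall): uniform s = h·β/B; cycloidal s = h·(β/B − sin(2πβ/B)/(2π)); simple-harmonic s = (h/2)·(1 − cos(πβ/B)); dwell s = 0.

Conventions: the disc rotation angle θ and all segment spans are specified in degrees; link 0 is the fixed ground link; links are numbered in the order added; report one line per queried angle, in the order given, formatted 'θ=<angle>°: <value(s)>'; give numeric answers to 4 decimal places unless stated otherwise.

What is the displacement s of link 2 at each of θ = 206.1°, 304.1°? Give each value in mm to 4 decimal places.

seg 1 [0°–101.8°] cycloidal, h=7: full span → s += 7 → s = 7.0000
seg 2 [101.8°–137.7°] dwell: s stays 7.0000
seg 3 [137.7°–210.8°] uniform, h=12: θ=206.1° here. β=68.4, B=73.1. 12·68.4/73.1 = 11.2285 → s = 18.2285
seg 3 [137.7°–210.8°] uniform, h=12: full span → s += 12 → s = 19.0000
seg 4 [210.8°–282.8°] dwell: s stays 19.0000
seg 5 [282.8°–309.3°] simple-harmonic, h=-13: θ=304.1° here. β=21.3, B=26.5. -13/2·(1 − cos(π·0.8038)) = -11.8035 → s = 7.1965

θ=206.1°: 18.2285
θ=304.1°: 7.1965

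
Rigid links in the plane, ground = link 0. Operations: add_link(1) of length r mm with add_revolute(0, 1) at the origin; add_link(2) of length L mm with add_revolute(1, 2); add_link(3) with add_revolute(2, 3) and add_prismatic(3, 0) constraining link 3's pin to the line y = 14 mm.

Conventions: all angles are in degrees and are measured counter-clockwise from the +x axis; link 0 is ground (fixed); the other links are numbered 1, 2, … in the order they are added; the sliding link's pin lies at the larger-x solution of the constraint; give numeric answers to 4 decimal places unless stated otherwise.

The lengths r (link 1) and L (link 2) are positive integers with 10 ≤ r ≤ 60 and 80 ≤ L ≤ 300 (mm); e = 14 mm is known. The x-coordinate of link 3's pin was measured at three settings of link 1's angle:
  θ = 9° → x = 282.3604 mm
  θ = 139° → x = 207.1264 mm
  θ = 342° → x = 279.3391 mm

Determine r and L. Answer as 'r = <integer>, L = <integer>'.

constraint per measurement: (x − r cos θ)² + (r sin θ − e)² = L²
subtracting the θ₁ and θ₂ equations cancels the r² and L² terms:
r = (x₁² − x₂²) / (2[(x₁cos θ₁ + e sin θ₁) − (x₂cos θ₂ + e sin θ₂)]) = 43.0000 → r = 43
L² = (x₁ − r cos θ₁)² + (r sin θ₁ − e)² = 57600.0179 → L = 240.0000 → L = 240
check at θ₃=342°: x = 279.3391 (printed 279.3391) ✓

r = 43, L = 240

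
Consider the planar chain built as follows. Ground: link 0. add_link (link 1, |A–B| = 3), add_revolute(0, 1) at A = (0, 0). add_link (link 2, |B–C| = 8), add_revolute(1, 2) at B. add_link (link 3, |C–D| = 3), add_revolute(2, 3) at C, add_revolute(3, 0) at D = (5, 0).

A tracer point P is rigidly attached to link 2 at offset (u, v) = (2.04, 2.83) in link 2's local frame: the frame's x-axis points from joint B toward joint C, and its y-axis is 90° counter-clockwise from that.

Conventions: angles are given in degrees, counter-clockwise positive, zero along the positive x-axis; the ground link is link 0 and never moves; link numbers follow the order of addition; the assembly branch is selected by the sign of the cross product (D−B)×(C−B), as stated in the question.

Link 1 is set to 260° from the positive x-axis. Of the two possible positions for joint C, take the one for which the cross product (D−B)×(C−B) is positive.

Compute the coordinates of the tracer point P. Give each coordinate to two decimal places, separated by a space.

A=(0,0), D=(5.00,0)
B = A + 3.00·(cos260°, sin260°) = (-0.5209, -2.9544)
|BD| = 6.2617
circle(B,8.00) ∩ circle(D,3.00): a=7.5226, h=2.7222
  candidates: C₊=(4.8273,2.9950) cross=17.046; C₋=(7.3961,-1.8052) cross=-17.046
  branch + wants cross > 0 → take C=(4.8273,2.9950) (cross=17.046)
ex = (C−B)/|BC| = (0.6685,0.7437); ey = (-0.7437,0.6685)
P = B + 2.04·ex + 2.83·ey = (-1.2618,0.4546)

-1.26 0.45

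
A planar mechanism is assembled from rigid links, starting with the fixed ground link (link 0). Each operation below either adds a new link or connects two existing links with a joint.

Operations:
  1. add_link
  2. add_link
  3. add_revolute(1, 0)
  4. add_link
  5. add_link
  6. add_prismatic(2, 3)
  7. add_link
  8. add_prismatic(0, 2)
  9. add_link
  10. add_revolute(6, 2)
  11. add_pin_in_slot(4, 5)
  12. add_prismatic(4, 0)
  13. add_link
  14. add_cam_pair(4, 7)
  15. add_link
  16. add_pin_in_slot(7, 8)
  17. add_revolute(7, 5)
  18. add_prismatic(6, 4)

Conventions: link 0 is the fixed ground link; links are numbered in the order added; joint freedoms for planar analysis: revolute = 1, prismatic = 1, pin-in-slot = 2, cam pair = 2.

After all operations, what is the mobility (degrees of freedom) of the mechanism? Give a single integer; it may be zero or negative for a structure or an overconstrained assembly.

link 0 = ground. State L|J1|J2 = 1|0|0
+link1  2|0|0
+link2  3|0|0
R(1,0) f=1→J1  3|1|0
+link3  4|1|0
+link4  5|1|0
P(2,3) f=1→J1  5|2|0
+link5  6|2|0
P(0,2) f=1→J1  6|3|0
+link6  7|3|0
R(6,2) f=1→J1  7|4|0
PS(4,5) f=2→J2  7|4|1
P(4,0) f=1→J1  7|5|1
+link7  8|5|1
C(4,7) f=2→J2  8|5|2
+link8  9|5|2
PS(7,8) f=2→J2  9|5|3
R(7,5) f=1→J1  9|6|3
P(6,4) f=1→J1  9|7|3
M = 3(9−1)−2·7−3 = 24−14−3 = 7

M = 7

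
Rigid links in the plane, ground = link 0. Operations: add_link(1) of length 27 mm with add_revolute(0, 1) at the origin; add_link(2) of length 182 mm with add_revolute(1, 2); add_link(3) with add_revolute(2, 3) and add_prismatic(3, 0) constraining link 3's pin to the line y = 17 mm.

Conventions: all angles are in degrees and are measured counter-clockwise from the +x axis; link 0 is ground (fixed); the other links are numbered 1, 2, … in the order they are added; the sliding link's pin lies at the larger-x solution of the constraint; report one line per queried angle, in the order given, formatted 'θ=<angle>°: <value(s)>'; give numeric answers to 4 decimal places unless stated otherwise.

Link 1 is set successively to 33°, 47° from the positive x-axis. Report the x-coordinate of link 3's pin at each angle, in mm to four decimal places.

geometry: r = 27 mm, L = 182 mm, e = 17 mm
θ=33°: crank pin P = (r cos θ, r sin θ) = (22.644105, 14.705254)
θ=33°: h = r sin θ − e = 14.705254 − 17 = -2.294746
θ=33°: x = r cos θ + √(L² − h²) = 22.644105 + 181.985533 = 204.629638
θ=47°: crank pin P = (r cos θ, r sin θ) = (18.413956, 19.746550)
θ=47°: h = r sin θ − e = 19.746550 − 17 = 2.746550
θ=47°: x = r cos θ + √(L² − h²) = 18.413956 + 181.979275 = 200.393231

θ=33°: 204.6296
θ=47°: 200.3932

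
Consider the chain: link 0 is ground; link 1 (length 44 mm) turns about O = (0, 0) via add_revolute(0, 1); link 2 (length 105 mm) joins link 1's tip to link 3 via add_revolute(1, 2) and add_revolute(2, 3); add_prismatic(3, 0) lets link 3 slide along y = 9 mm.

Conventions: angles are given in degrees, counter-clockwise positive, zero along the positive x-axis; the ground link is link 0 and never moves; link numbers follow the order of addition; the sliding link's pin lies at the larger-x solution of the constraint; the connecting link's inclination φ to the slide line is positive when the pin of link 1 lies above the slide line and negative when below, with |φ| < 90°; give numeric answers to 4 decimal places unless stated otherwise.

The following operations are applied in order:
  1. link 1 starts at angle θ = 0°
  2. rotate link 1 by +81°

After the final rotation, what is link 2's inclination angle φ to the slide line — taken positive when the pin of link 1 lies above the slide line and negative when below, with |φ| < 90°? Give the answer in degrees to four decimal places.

geometry: r = 44 mm, L = 105 mm, e = 9 mm; θ starts at 0°
rotate link 1 by +81°: θ ← 0° +81° = 81°
h = r sin θ − e = 43.458287 − 9 = 34.458287
sin φ = h / L = 34.458287 / 105 = 0.32817416
φ = arcsin(0.32817416) = 19.157992°

19.1580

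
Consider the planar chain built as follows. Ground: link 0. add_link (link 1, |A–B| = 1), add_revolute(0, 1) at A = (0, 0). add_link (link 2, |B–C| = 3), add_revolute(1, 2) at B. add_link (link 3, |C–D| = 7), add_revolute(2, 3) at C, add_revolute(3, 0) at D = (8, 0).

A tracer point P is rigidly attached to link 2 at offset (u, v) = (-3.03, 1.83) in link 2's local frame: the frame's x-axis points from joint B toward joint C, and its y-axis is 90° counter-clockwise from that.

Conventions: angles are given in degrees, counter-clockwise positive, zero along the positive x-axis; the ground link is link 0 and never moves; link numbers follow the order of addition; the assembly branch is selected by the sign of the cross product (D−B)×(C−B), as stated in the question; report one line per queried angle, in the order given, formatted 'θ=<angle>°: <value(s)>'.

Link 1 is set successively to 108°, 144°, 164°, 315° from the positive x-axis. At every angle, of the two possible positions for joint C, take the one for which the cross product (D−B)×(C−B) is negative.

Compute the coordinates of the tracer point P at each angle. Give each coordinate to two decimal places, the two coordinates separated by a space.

A=(0,0), D=(8.00,0)
θ=108°: B = A + 1.00·(cos108°, sin108°) = (-0.3090, 0.9511)
θ=108°: |BD| = 8.3633
θ=108°: circle(B,3.00) ∩ circle(D,7.00): a=1.7902, h=2.4073
θ=108°:   candidates: C₊=(1.7433,3.1392) cross=20.133; C₋=(1.1958,-1.6442) cross=-20.133
θ=108°:   branch - wants cross < 0 → take C=(1.1958,-1.6442) (cross=-20.133)
θ=108°: ex = (C−B)/|BC| = (0.5016,-0.8651); ey = (0.8651,0.5016)
θ=108°: P = B + -3.03·ex + 1.83·ey = (-0.2458,4.4902)
θ=144°: B = A + 1.00·(cos144°, sin144°) = (-0.8090, 0.5878)
θ=144°: |BD| = 8.8286
θ=144°: circle(B,3.00) ∩ circle(D,7.00): a=2.1489, h=2.0933
θ=144°:   candidates: C₊=(1.4745,2.5334) cross=18.481; C₋=(1.1958,-1.6440) cross=-18.481
θ=144°:   branch - wants cross < 0 → take C=(1.1958,-1.6440) (cross=-18.481)
θ=144°: ex = (C−B)/|BC| = (0.6683,-0.7439); ey = (0.7439,0.6683)
θ=144°: P = B + -3.03·ex + 1.83·ey = (-1.4725,4.0648)
θ=164°: B = A + 1.00·(cos164°, sin164°) = (-0.9613, 0.2756)
θ=164°: |BD| = 8.9655
θ=164°: circle(B,3.00) ∩ circle(D,7.00): a=2.2520, h=1.9821
θ=164°:   candidates: C₊=(1.3506,2.1875) cross=17.770; C₋=(1.2287,-1.7747) cross=-17.770
θ=164°:   branch - wants cross < 0 → take C=(1.2287,-1.7747) (cross=-17.770)
θ=164°: ex = (C−B)/|BC| = (0.7300,-0.6835); ey = (0.6835,0.7300)
θ=164°: P = B + -3.03·ex + 1.83·ey = (-1.9224,3.6824)
θ=315°: B = A + 1.00·(cos315°, sin315°) = (0.7071, -0.7071)
θ=315°: |BD| = 7.3271
θ=315°: circle(B,3.00) ∩ circle(D,7.00): a=0.9340, h=2.8509
θ=315°:   candidates: C₊=(1.3616,2.2206) cross=20.889; C₋=(1.9118,-3.4546) cross=-20.889
θ=315°:   branch - wants cross < 0 → take C=(1.9118,-3.4546) (cross=-20.889)
θ=315°: ex = (C−B)/|BC| = (0.4016,-0.9158); ey = (0.9158,0.4016)
θ=315°: P = B + -3.03·ex + 1.83·ey = (1.1663,2.8027)

θ=108°: -0.25 4.49
θ=144°: -1.47 4.06
θ=164°: -1.92 3.68
θ=315°: 1.17 2.80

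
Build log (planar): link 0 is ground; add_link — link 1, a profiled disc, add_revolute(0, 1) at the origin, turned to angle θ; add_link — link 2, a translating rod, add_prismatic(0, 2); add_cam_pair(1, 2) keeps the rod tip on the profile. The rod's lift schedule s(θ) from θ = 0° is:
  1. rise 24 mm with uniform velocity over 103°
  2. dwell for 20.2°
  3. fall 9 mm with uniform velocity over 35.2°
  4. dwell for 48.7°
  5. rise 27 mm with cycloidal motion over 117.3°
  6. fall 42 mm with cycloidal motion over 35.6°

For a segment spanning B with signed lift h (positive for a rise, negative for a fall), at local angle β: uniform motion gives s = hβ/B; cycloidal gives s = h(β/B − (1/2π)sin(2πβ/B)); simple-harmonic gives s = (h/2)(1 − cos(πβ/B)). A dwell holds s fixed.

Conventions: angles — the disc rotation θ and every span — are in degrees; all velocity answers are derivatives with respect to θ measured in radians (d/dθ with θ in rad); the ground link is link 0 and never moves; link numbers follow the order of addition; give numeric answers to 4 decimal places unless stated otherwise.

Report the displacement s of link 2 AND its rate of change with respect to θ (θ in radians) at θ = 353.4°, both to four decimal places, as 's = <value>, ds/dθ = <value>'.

seg 1 [0°–103°] uniform, h=24: full span → s += 24 → s = 24.0000
seg 2 [103°–123.2°] dwell: s stays 24.0000
seg 3 [123.2°–158.4°] uniform, h=-9: full span → s += -9 → s = 15.0000
seg 4 [158.4°–207.1°] dwell: s stays 15.0000
seg 5 [207.1°–324.4°] cycloidal, h=27: full span → s += 27 → s = 42.0000
seg 6 [324.4°–360°] cycloidal, h=-42: θ=353.4° here. β=29, B=35.6. -42·(0.8146 − sin(2π·0.8146)/(2π)) = -40.3548 → s = 1.6452
velocity in seg [324.4°–360°] (cycloidal), θ in radians: β = 29° = 0.5061 rad, B = 35.6° = 0.6213 rad; ds/dθ = (h/B)(1 − cos(2πβ/B)) = ((-42)/0.6213)(1 − cos(2π·0.8146)) = -40.903847 mm/rad

s = 1.6452, ds/dθ = -40.9038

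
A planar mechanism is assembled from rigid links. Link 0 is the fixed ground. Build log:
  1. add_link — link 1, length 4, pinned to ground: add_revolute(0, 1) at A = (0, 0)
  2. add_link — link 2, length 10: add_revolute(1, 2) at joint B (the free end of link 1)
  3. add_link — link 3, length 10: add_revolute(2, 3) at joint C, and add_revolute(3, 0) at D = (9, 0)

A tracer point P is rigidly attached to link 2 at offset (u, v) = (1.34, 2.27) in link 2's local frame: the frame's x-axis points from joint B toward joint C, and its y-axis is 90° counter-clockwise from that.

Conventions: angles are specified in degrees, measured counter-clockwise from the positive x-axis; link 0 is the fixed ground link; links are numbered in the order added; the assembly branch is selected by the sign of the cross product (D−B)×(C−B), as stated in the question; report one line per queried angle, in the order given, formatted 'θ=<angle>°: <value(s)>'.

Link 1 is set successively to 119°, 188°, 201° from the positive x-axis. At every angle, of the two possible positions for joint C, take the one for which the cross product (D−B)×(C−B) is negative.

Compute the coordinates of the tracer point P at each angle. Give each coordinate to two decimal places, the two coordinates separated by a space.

A=(0,0), D=(9.00,0)
θ=119°: B = A + 4.00·(cos119°, sin119°) = (-1.9392, 3.4985)
θ=119°: |BD| = 11.4850
θ=119°: circle(B,10.00) ∩ circle(D,10.00): a=5.7425, h=8.1868
θ=119°:   candidates: C₊=(6.0242,9.5470) cross=94.026; C₋=(1.0366,-6.0485) cross=-94.026
θ=119°:   branch - wants cross < 0 → take C=(1.0366,-6.0485) (cross=-94.026)
θ=119°: ex = (C−B)/|BC| = (0.2976,-0.9547); ey = (0.9547,0.2976)
θ=119°: P = B + 1.34·ex + 2.27·ey = (0.6267,2.8947)
θ=188°: B = A + 4.00·(cos188°, sin188°) = (-3.9611, -0.5567)
θ=188°: |BD| = 12.9730
θ=188°: circle(B,10.00) ∩ circle(D,10.00): a=6.4865, h=7.6109
θ=188°:   candidates: C₊=(2.1929,7.3255) cross=98.736; C₋=(2.8461,-7.8822) cross=-98.736
θ=188°:   branch - wants cross < 0 → take C=(2.8461,-7.8822) (cross=-98.736)
θ=188°: ex = (C−B)/|BC| = (0.6807,-0.7326); ey = (0.7326,0.6807)
θ=188°: P = B + 1.34·ex + 2.27·ey = (-1.3860,0.0069)
θ=201°: B = A + 4.00·(cos201°, sin201°) = (-3.7343, -1.4335)
θ=201°: |BD| = 12.8147
θ=201°: circle(B,10.00) ∩ circle(D,10.00): a=6.4074, h=7.6776
θ=201°:   candidates: C₊=(1.7740,6.9127) cross=98.387; C₋=(3.4917,-8.3462) cross=-98.387
θ=201°:   branch - wants cross < 0 → take C=(3.4917,-8.3462) (cross=-98.387)
θ=201°: ex = (C−B)/|BC| = (0.7226,-0.6913); ey = (0.6913,0.7226)
θ=201°: P = B + 1.34·ex + 2.27·ey = (-1.1969,-0.7195)

θ=119°: 0.63 2.89
θ=188°: -1.39 0.01
θ=201°: -1.20 -0.72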